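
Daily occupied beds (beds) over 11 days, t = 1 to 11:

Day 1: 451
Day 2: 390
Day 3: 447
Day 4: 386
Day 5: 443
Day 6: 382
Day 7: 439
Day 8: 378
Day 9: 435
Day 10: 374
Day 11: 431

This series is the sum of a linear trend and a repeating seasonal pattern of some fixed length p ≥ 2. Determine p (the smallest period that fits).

First differences y_{t+1} − y_t: -61, 57, -61, 57, -61, 57, …
The difference pattern repeats every 2 terms and not for any smaller step, so p = 2.

2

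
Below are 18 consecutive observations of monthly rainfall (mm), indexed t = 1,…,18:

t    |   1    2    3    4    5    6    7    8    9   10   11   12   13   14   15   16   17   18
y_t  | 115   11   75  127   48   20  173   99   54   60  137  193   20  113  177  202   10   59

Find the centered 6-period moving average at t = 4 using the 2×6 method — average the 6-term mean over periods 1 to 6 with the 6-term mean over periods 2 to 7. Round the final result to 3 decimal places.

Sum over 1–6: 115 + 11 + 75 + 127 + 48 + 20 = 396
Sum over 2–7: 11 + 75 + 127 + 48 + 20 + 173 = 454
CMA at t=4 = (396 + 454) / (2·6) = 850 / 12 = 70.833

70.833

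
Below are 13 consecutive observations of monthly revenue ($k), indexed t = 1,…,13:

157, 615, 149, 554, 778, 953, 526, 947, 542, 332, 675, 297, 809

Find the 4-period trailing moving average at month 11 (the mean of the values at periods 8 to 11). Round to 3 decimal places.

Sum of periods 8–11: 947 + 542 + 332 + 675 = 2496
Divide by 4: 2496 / 4 = 624.000

624.000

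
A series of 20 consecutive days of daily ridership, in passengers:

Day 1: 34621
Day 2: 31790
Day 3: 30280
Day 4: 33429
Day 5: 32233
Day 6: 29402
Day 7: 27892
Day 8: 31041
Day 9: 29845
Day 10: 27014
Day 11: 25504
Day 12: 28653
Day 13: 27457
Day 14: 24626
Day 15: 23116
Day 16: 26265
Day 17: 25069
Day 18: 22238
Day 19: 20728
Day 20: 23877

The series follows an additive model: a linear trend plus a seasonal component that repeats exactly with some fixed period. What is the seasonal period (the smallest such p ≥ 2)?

First differences y_{t+1} − y_t: -2831, -1510, 3149, -1196, -2831, -1510, 3149, -1196, -2831, -1510, …
The difference pattern repeats every 4 terms and not for any smaller step, so p = 4.

4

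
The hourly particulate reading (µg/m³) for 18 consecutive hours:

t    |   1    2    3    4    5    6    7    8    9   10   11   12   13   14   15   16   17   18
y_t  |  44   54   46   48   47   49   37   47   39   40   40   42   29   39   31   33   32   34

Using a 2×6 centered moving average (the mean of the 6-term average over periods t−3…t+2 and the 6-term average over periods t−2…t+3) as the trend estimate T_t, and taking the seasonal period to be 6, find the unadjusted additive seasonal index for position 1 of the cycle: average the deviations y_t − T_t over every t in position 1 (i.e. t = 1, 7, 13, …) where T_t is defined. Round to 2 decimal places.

-7.04

Season position 1 occurs at t = 7, 13 (where T_t is defined).
t=7: T_7 = 43.8333; y_7 − T_7 = 37 − 43.8333 = -6.8333
t=13: T_13 = 36.2500; y_13 − T_13 = 29 − 36.2500 = -7.2500
Mean deviation: (-6.8333 + -7.2500) / 2 = -7.04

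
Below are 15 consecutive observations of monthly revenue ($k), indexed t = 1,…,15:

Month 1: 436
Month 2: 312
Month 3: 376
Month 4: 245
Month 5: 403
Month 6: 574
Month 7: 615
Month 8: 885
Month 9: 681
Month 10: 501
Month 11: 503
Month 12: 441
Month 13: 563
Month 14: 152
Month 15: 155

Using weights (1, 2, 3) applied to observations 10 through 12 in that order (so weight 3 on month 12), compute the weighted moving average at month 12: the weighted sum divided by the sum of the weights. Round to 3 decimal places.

Weighted sum: 1·501 + 2·503 + 3·441 = 501 + 1006 + 1323 = 2830
Weight total: 1 + 2 + 3 = 6
WMA = 2830 / 6 = 471.667

471.667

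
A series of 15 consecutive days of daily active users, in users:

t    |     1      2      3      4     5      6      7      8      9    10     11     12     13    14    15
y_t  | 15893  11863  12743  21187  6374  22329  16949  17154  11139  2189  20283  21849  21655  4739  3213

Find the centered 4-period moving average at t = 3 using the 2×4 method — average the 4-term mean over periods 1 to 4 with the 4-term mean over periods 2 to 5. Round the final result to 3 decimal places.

14231.625

Sum over 1–4: 15893 + 11863 + 12743 + 21187 = 61686
Sum over 2–5: 11863 + 12743 + 21187 + 6374 = 52167
CMA at t=3 = (61686 + 52167) / (2·4) = 113853 / 8 = 14231.625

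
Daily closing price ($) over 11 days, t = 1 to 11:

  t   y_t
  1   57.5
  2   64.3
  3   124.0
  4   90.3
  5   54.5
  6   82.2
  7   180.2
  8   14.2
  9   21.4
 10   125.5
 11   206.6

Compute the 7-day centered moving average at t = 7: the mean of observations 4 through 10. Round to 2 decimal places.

Sum of periods 4–10: 90.3 + 54.5 + 82.2 + 180.2 + 14.2 + 21.4 + 125.5 = 568.3
Divide by 7: 568.3 / 7 = 81.19

81.19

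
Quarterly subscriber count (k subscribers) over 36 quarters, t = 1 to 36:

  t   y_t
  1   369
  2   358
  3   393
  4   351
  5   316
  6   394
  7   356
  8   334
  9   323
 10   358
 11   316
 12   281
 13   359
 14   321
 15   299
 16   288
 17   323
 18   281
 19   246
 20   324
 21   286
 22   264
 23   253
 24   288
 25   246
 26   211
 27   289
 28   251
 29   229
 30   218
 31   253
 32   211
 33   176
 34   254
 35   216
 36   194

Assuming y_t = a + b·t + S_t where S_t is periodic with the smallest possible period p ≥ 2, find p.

First differences y_{t+1} − y_t: -11, 35, -42, -35, 78, -38, -22, -11, 35, -42, -35, 78, -38, -22, -11, 35, …
The difference pattern repeats every 7 terms and not for any smaller step, so p = 7.

7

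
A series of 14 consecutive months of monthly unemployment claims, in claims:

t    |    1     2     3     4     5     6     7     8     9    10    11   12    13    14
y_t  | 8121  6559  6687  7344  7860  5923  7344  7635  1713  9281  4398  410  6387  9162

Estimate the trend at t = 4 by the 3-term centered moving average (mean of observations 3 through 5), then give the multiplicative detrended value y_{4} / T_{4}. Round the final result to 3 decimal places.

1.006

Trend T_4 = (6687 + 7344 + 7860) / 3 = 21891/3 = 7297.00000
Ratio to trend: 7344 / 7297.00000 = 1.006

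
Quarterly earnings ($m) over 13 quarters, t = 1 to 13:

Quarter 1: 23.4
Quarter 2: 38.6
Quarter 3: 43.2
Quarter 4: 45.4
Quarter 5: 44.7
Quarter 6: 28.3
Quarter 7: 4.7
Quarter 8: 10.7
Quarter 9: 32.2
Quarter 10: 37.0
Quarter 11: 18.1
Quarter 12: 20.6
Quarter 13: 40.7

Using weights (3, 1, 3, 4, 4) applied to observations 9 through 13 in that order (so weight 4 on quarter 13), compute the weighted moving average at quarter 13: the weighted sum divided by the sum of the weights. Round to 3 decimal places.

Weighted sum: 3·32.2 + 1·37.0 + 3·18.1 + 4·20.6 + 4·40.7 = 96.6 + 37.0 + 54.3 + 82.4 + 162.8 = 433.1
Weight total: 3 + 1 + 3 + 4 + 4 = 15
WMA = 433.1 / 15 = 28.873

28.873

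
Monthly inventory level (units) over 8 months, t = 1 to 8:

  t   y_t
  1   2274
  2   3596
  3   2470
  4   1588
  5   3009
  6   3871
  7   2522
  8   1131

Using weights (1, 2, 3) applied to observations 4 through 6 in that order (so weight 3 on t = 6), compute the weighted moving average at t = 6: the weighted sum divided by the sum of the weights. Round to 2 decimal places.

Weighted sum: 1·1588 + 2·3009 + 3·3871 = 1588 + 6018 + 11613 = 19219
Weight total: 1 + 2 + 3 = 6
WMA = 19219 / 6 = 3203.17

3203.17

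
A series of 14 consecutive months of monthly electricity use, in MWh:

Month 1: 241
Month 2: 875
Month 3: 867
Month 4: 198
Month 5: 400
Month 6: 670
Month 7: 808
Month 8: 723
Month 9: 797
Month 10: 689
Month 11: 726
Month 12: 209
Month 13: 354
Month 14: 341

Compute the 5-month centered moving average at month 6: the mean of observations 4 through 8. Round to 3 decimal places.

559.800

Sum of periods 4–8: 198 + 400 + 670 + 808 + 723 = 2799
Divide by 5: 2799 / 5 = 559.800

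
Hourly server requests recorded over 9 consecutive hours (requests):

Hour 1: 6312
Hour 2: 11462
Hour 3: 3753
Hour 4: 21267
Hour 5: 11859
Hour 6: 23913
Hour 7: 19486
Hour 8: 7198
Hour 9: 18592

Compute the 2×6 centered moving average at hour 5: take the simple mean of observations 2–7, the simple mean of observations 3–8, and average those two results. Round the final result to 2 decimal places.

Sum over 2–7: 11462 + 3753 + 21267 + 11859 + 23913 + 19486 = 91740
Sum over 3–8: 3753 + 21267 + 11859 + 23913 + 19486 + 7198 = 87476
CMA at t=5 = (91740 + 87476) / (2·6) = 179216 / 12 = 14934.67

14934.67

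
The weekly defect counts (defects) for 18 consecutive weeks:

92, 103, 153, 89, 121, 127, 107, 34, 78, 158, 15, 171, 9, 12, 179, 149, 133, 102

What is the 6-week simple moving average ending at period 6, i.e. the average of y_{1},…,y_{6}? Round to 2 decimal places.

Sum of periods 1–6: 92 + 103 + 153 + 89 + 121 + 127 = 685
Divide by 6: 685 / 6 = 114.17

114.17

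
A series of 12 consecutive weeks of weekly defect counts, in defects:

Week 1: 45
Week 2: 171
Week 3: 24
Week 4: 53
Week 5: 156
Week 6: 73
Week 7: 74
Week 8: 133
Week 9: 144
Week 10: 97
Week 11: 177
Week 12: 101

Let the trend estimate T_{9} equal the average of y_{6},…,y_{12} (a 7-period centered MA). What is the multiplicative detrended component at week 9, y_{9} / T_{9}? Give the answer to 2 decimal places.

Trend T_9 = (73 + 74 + 133 + 144 + 97 + 177 + 101) / 7 = 799/7 = 114.1429
Ratio to trend: 144 / 114.1429 = 1.26

1.26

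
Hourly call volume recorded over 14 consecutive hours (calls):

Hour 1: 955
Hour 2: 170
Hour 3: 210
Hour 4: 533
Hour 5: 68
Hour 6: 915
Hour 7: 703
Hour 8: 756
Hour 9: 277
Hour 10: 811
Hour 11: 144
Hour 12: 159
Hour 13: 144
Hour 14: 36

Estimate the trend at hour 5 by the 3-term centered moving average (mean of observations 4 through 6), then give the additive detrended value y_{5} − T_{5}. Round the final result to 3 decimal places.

Trend T_5 = (533 + 68 + 915) / 3 = 1516/3 = 505.33333
Detrended value: 68 − 505.33333 = -437.333

-437.333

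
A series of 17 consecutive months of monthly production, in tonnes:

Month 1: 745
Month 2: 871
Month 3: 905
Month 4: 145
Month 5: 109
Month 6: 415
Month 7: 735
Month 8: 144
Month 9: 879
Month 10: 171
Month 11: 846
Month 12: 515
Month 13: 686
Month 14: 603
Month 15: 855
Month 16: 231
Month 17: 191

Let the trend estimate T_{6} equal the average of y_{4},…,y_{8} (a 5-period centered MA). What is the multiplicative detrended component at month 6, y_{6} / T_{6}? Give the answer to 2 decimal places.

Trend T_6 = (145 + 109 + 415 + 735 + 144) / 5 = 1548/5 = 309.6000
Ratio to trend: 415 / 309.6000 = 1.34

1.34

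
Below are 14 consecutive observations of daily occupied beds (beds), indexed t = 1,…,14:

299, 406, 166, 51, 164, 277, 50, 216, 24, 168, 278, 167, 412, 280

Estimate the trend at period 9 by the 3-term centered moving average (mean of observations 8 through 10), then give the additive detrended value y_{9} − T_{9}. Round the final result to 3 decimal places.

Trend T_9 = (216 + 24 + 168) / 3 = 408/3 = 136.00000
Detrended value: 24 − 136.00000 = -112.000

-112.000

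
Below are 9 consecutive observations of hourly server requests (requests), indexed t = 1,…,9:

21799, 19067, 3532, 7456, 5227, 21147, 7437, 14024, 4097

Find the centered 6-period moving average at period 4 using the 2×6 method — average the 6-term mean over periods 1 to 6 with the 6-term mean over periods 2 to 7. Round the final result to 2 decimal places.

11841.17

Sum over 1–6: 21799 + 19067 + 3532 + 7456 + 5227 + 21147 = 78228
Sum over 2–7: 19067 + 3532 + 7456 + 5227 + 21147 + 7437 = 63866
CMA at t=4 = (78228 + 63866) / (2·6) = 142094 / 12 = 11841.17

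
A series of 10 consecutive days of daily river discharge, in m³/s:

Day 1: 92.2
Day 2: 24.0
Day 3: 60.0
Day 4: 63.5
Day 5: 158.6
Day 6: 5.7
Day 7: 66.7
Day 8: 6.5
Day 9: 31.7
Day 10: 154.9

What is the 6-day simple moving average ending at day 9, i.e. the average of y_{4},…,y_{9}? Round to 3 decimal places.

Sum of periods 4–9: 63.5 + 158.6 + 5.7 + 66.7 + 6.5 + 31.7 = 332.7
Divide by 6: 332.7 / 6 = 55.450

55.450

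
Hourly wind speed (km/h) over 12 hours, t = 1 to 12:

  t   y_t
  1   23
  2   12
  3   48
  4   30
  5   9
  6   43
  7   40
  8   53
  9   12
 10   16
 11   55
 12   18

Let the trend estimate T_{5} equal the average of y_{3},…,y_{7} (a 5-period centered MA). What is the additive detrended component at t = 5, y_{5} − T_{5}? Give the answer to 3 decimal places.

-25.000

Trend T_5 = (48 + 30 + 9 + 43 + 40) / 5 = 170/5 = 34.00000
Detrended value: 9 − 34.00000 = -25.000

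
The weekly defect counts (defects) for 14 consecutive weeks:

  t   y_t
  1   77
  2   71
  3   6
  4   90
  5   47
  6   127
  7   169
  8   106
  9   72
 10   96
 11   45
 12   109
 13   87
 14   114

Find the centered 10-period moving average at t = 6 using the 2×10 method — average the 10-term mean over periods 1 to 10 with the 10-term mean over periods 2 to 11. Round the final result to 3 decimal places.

Sum over 1–10: 77 + 71 + 6 + 90 + 47 + 127 + 169 + 106 + 72 + 96 = 861
Sum over 2–11: 71 + 6 + 90 + 47 + 127 + 169 + 106 + 72 + 96 + 45 = 829
CMA at t=6 = (861 + 829) / (2·10) = 1690 / 20 = 84.500

84.500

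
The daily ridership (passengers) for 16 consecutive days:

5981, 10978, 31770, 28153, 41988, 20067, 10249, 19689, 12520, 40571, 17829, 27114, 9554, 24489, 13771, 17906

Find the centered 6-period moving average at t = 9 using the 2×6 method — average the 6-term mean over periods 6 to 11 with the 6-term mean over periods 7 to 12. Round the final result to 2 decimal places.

20741.42

Sum over 6–11: 20067 + 10249 + 19689 + 12520 + 40571 + 17829 = 120925
Sum over 7–12: 10249 + 19689 + 12520 + 40571 + 17829 + 27114 = 127972
CMA at t=9 = (120925 + 127972) / (2·6) = 248897 / 12 = 20741.42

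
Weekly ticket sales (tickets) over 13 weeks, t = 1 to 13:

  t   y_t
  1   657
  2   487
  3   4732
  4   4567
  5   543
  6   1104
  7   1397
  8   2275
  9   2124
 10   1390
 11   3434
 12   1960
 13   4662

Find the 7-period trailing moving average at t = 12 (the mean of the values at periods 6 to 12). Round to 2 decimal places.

Sum of periods 6–12: 1104 + 1397 + 2275 + 2124 + 1390 + 3434 + 1960 = 13684
Divide by 7: 13684 / 7 = 1954.86

1954.86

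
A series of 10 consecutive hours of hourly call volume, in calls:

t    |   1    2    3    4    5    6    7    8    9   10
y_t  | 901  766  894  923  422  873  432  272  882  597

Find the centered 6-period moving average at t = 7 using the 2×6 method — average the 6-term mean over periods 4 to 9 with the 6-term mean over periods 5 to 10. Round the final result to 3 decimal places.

Sum over 4–9: 923 + 422 + 873 + 432 + 272 + 882 = 3804
Sum over 5–10: 422 + 873 + 432 + 272 + 882 + 597 = 3478
CMA at t=7 = (3804 + 3478) / (2·6) = 7282 / 12 = 606.833

606.833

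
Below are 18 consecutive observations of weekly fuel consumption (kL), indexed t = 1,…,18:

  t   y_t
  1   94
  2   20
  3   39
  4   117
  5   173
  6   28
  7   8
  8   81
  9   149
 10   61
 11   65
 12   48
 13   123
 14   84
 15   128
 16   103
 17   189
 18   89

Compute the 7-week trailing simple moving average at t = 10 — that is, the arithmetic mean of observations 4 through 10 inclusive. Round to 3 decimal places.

Sum of periods 4–10: 117 + 173 + 28 + 8 + 81 + 149 + 61 = 617
Divide by 7: 617 / 7 = 88.143

88.143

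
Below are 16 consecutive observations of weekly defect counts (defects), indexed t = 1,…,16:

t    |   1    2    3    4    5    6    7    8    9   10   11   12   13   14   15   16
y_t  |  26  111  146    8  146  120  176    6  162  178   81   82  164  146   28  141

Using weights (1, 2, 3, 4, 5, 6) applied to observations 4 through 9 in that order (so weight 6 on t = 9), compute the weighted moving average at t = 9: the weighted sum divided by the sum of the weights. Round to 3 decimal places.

112.667

Weighted sum: 1·8 + 2·146 + 3·120 + 4·176 + 5·6 + 6·162 = 8 + 292 + 360 + 704 + 30 + 972 = 2366
Weight total: 1 + 2 + 3 + 4 + 5 + 6 = 21
WMA = 2366 / 21 = 112.667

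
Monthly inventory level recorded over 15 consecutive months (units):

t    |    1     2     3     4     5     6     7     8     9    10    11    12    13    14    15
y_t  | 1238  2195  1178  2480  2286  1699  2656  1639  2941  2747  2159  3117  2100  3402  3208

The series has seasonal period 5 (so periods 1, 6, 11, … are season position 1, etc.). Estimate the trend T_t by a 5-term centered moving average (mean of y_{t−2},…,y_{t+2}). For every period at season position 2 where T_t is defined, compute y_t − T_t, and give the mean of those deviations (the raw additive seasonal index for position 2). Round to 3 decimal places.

411.900

Season position 2 occurs at t = 7, 12 (where T_t is defined).
t=7: T_7 = 2244.20000; y_7 − T_7 = 2656 − 2244.20000 = 411.80000
t=12: T_12 = 2705.00000; y_12 − T_12 = 3117 − 2705.00000 = 412.00000
Mean deviation: (411.80000 + 412.00000) / 2 = 411.900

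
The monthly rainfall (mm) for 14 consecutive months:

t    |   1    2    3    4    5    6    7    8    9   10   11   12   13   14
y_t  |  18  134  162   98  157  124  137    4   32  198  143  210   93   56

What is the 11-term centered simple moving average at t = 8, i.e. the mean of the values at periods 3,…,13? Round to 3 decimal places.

Sum of periods 3–13: 162 + 98 + 157 + 124 + 137 + 4 + 32 + 198 + 143 + 210 + 93 = 1358
Divide by 11: 1358 / 11 = 123.455

123.455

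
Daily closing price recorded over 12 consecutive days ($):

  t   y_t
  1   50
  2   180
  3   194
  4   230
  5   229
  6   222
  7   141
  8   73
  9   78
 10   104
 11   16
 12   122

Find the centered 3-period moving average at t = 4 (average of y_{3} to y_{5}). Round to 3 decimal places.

217.667

Sum of periods 3–5: 194 + 230 + 229 = 653
Divide by 3: 653 / 3 = 217.667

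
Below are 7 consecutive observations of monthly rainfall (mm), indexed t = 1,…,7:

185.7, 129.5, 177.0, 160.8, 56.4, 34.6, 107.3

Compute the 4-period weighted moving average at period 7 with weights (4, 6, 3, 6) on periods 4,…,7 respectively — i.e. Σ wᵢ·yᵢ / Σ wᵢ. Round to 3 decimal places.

91.011

Weighted sum: 4·160.8 + 6·56.4 + 3·34.6 + 6·107.3 = 643.2 + 338.4 + 103.8 + 643.8 = 1729.2
Weight total: 4 + 6 + 3 + 6 = 19
WMA = 1729.2 / 19 = 91.011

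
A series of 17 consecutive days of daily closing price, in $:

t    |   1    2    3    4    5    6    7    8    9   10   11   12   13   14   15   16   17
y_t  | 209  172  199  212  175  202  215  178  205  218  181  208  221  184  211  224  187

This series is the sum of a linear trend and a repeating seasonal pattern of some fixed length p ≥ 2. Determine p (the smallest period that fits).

3

First differences y_{t+1} − y_t: -37, 27, 13, -37, 27, 13, -37, 27, …
The difference pattern repeats every 3 terms and not for any smaller step, so p = 3.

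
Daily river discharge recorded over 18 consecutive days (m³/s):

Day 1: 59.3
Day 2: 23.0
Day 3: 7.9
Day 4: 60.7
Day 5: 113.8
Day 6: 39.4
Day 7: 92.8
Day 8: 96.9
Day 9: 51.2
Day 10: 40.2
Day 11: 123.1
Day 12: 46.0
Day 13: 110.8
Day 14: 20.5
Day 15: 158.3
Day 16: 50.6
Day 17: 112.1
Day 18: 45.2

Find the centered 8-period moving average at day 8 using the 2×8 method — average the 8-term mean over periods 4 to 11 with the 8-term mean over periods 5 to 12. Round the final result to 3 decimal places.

Sum over 4–11: 60.7 + 113.8 + 39.4 + 92.8 + 96.9 + 51.2 + 40.2 + 123.1 = 618.1
Sum over 5–12: 113.8 + 39.4 + 92.8 + 96.9 + 51.2 + 40.2 + 123.1 + 46.0 = 603.4
CMA at t=8 = (618.1 + 603.4) / (2·8) = 1221.5 / 16 = 76.344

76.344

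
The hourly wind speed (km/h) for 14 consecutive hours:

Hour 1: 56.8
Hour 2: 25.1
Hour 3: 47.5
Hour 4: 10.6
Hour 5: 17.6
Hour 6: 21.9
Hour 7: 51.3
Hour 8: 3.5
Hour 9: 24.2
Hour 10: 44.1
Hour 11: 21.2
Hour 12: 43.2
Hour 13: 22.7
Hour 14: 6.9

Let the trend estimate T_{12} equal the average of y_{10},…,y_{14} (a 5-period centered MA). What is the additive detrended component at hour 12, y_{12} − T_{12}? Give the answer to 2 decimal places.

Trend T_12 = (44.1 + 21.2 + 43.2 + 22.7 + 6.9) / 5 = 138.1/5 = 27.6200
Detrended value: 43.2 − 27.6200 = 15.58

15.58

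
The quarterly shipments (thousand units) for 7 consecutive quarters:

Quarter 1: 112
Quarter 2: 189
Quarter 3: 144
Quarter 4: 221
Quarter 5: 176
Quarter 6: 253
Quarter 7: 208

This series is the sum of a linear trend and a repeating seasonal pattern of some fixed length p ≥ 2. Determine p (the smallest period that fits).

2

First differences y_{t+1} − y_t: 77, -45, 77, -45, 77, -45, …
The difference pattern repeats every 2 terms and not for any smaller step, so p = 2.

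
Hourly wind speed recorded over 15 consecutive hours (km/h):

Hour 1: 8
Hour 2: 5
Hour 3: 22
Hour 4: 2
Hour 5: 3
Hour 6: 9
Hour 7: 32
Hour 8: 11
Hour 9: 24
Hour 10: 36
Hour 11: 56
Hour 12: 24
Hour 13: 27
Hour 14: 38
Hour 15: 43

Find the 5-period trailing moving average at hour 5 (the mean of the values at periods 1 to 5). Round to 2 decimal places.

Sum of periods 1–5: 8 + 5 + 22 + 2 + 3 = 40
Divide by 5: 40 / 5 = 8.00

8.00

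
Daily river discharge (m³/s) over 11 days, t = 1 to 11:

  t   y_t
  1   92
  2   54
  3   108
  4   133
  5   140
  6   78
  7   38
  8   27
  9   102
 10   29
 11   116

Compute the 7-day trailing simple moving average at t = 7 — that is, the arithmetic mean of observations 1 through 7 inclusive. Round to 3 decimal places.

Sum of periods 1–7: 92 + 54 + 108 + 133 + 140 + 78 + 38 = 643
Divide by 7: 643 / 7 = 91.857

91.857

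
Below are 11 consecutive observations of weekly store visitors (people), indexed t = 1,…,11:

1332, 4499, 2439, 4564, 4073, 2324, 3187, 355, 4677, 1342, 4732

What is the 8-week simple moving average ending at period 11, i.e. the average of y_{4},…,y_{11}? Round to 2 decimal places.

Sum of periods 4–11: 4564 + 4073 + 2324 + 3187 + 355 + 4677 + 1342 + 4732 = 25254
Divide by 8: 25254 / 8 = 3156.75

3156.75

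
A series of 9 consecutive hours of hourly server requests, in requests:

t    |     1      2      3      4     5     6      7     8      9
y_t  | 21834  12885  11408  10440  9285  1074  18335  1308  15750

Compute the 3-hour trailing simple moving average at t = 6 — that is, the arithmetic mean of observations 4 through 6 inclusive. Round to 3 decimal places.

Sum of periods 4–6: 10440 + 9285 + 1074 = 20799
Divide by 3: 20799 / 3 = 6933.000

6933.000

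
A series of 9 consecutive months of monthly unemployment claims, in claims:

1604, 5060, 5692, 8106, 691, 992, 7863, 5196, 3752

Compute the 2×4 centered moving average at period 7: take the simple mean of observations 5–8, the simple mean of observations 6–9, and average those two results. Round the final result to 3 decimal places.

4068.125

Sum over 5–8: 691 + 992 + 7863 + 5196 = 14742
Sum over 6–9: 992 + 7863 + 5196 + 3752 = 17803
CMA at t=7 = (14742 + 17803) / (2·4) = 32545 / 8 = 4068.125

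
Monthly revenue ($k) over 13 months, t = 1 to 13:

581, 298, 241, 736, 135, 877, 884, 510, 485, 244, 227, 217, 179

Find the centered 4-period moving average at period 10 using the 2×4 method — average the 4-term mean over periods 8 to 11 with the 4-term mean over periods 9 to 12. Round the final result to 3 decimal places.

Sum over 8–11: 510 + 485 + 244 + 227 = 1466
Sum over 9–12: 485 + 244 + 227 + 217 = 1173
CMA at t=10 = (1466 + 1173) / (2·4) = 2639 / 8 = 329.875

329.875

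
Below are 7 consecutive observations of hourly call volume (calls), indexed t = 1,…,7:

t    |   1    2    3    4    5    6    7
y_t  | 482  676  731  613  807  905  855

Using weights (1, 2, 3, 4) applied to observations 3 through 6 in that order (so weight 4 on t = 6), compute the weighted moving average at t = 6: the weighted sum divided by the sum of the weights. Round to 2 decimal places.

Weighted sum: 1·731 + 2·613 + 3·807 + 4·905 = 731 + 1226 + 2421 + 3620 = 7998
Weight total: 1 + 2 + 3 + 4 = 10
WMA = 7998 / 10 = 799.80

799.80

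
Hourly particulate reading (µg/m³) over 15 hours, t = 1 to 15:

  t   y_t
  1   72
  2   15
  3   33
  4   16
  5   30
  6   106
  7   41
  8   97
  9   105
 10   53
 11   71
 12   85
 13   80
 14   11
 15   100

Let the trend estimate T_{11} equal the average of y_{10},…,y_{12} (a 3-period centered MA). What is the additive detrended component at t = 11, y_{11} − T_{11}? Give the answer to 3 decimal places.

Trend T_11 = (53 + 71 + 85) / 3 = 209/3 = 69.66667
Detrended value: 71 − 69.66667 = 1.333

1.333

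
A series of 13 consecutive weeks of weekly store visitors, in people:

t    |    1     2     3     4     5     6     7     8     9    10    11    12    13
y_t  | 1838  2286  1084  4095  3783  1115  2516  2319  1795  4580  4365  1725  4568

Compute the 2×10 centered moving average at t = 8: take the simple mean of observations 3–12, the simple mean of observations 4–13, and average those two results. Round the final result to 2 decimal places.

Sum over 3–12: 1084 + 4095 + 3783 + 1115 + 2516 + 2319 + 1795 + 4580 + 4365 + 1725 = 27377
Sum over 4–13: 4095 + 3783 + 1115 + 2516 + 2319 + 1795 + 4580 + 4365 + 1725 + 4568 = 30861
CMA at t=8 = (27377 + 30861) / (2·10) = 58238 / 20 = 2911.90

2911.90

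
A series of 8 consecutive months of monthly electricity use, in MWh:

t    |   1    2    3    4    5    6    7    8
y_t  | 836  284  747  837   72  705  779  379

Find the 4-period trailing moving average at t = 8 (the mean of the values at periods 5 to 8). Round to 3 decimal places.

483.750

Sum of periods 5–8: 72 + 705 + 779 + 379 = 1935
Divide by 4: 1935 / 4 = 483.750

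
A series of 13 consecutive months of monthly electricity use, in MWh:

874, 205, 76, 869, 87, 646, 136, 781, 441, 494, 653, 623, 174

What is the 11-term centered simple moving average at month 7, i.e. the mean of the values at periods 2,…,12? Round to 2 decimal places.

455.55

Sum of periods 2–12: 205 + 76 + 869 + 87 + 646 + 136 + 781 + 441 + 494 + 653 + 623 = 5011
Divide by 11: 5011 / 11 = 455.55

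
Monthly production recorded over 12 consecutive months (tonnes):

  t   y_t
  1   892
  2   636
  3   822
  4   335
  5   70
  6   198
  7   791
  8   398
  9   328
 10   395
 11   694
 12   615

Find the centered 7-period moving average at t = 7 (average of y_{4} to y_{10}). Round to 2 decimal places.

Sum of periods 4–10: 335 + 70 + 198 + 791 + 398 + 328 + 395 = 2515
Divide by 7: 2515 / 7 = 359.29

359.29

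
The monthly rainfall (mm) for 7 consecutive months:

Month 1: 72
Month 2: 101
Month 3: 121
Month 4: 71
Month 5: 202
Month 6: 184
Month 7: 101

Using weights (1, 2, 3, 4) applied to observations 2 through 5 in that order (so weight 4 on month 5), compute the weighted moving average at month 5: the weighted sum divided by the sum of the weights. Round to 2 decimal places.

136.40

Weighted sum: 1·101 + 2·121 + 3·71 + 4·202 = 101 + 242 + 213 + 808 = 1364
Weight total: 1 + 2 + 3 + 4 = 10
WMA = 1364 / 10 = 136.40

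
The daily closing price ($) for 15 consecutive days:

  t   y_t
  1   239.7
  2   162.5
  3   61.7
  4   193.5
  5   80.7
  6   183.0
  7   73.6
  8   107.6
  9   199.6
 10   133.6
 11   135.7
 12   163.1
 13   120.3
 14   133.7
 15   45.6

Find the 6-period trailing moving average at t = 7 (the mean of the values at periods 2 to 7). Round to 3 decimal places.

125.833

Sum of periods 2–7: 162.5 + 61.7 + 193.5 + 80.7 + 183.0 + 73.6 = 755.0
Divide by 6: 755.0 / 6 = 125.833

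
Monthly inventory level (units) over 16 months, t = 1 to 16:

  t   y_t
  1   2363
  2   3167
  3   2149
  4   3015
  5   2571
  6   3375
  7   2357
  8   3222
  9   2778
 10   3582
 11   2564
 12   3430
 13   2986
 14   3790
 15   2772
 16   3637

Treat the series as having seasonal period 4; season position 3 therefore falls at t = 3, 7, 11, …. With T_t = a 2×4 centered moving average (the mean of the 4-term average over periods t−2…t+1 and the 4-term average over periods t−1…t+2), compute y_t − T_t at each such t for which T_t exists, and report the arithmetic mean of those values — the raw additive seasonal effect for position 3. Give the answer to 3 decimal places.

-550.375

Season position 3 occurs at t = 3, 7, 11 (where T_t is defined).
t=3: T_3 = 2699.50000; y_3 − T_3 = 2149 − 2699.50000 = -550.50000
t=7: T_7 = 2907.12500; y_7 − T_7 = 2357 − 2907.12500 = -550.12500
t=11: T_11 = 3114.50000; y_11 − T_11 = 2564 − 3114.50000 = -550.50000
Mean deviation: (-550.50000 + -550.12500 + -550.50000) / 3 = -550.375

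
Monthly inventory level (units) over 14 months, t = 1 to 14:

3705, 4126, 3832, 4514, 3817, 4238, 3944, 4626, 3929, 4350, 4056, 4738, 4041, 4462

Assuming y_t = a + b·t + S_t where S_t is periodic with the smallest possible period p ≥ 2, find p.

4

First differences y_{t+1} − y_t: 421, -294, 682, -697, 421, -294, 682, -697, 421, -294, …
The difference pattern repeats every 4 terms and not for any smaller step, so p = 4.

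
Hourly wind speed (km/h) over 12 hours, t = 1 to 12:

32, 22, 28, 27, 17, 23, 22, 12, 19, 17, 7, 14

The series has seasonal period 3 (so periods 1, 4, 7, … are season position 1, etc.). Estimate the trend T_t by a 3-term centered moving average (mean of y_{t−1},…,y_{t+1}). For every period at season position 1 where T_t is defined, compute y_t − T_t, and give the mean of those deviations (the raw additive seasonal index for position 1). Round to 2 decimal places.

Season position 1 occurs at t = 4, 7, 10 (where T_t is defined).
t=4: T_4 = 24.0000; y_4 − T_4 = 27 − 24.0000 = 3.0000
t=7: T_7 = 19.0000; y_7 − T_7 = 22 − 19.0000 = 3.0000
t=10: T_10 = 14.3333; y_10 − T_10 = 17 − 14.3333 = 2.6667
Mean deviation: (3.0000 + 3.0000 + 2.6667) / 3 = 2.89

2.89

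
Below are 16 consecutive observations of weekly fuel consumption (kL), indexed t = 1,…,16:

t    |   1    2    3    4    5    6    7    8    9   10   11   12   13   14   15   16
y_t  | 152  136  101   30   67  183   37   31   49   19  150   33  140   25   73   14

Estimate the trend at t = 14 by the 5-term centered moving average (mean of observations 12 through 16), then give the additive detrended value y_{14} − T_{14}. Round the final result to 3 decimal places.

-32.000

Trend T_14 = (33 + 140 + 25 + 73 + 14) / 5 = 285/5 = 57.00000
Detrended value: 25 − 57.00000 = -32.000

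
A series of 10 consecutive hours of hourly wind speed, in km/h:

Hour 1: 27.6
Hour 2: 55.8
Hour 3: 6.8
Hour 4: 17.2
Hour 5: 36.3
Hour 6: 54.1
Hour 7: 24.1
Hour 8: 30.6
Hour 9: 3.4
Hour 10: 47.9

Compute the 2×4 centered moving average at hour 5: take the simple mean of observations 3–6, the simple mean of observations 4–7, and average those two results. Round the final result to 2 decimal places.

30.76

Sum over 3–6: 6.8 + 17.2 + 36.3 + 54.1 = 114.4
Sum over 4–7: 17.2 + 36.3 + 54.1 + 24.1 = 131.7
CMA at t=5 = (114.4 + 131.7) / (2·4) = 246.1 / 8 = 30.76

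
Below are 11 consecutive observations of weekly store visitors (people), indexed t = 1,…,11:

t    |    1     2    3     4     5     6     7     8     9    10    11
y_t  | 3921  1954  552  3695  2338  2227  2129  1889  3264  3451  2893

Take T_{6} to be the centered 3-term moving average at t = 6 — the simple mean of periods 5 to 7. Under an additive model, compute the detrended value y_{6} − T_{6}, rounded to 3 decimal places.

Trend T_6 = (2338 + 2227 + 2129) / 3 = 6694/3 = 2231.33333
Detrended value: 2227 − 2231.33333 = -4.333

-4.333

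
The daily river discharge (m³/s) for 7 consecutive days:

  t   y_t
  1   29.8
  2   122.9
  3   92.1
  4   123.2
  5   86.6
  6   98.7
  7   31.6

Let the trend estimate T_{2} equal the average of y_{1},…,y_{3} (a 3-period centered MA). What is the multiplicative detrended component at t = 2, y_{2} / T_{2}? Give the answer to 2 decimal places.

1.51

Trend T_2 = (29.8 + 122.9 + 92.1) / 3 = 244.8/3 = 81.6000
Ratio to trend: 122.9 / 81.6000 = 1.51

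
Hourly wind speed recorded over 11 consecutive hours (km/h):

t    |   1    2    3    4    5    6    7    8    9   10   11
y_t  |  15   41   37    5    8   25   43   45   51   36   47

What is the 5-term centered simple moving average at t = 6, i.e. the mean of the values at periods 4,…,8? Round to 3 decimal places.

Sum of periods 4–8: 5 + 8 + 25 + 43 + 45 = 126
Divide by 5: 126 / 5 = 25.200

25.200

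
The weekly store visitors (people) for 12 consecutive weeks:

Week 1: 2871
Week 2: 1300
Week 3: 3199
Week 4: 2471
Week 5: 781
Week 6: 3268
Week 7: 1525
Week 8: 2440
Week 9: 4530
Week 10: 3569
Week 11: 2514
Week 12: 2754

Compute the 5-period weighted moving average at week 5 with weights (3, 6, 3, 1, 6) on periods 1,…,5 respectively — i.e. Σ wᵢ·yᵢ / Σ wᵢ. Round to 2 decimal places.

1745.63

Weighted sum: 3·2871 + 6·1300 + 3·3199 + 1·2471 + 6·781 = 8613 + 7800 + 9597 + 2471 + 4686 = 33167
Weight total: 3 + 6 + 3 + 1 + 6 = 19
WMA = 33167 / 19 = 1745.63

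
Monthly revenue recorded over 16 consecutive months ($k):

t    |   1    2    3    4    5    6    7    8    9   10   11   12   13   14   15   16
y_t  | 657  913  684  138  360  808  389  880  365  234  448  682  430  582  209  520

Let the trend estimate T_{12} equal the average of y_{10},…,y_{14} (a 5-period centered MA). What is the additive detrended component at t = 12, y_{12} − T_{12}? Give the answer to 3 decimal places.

206.800

Trend T_12 = (234 + 448 + 682 + 430 + 582) / 5 = 2376/5 = 475.20000
Detrended value: 682 − 475.20000 = 206.800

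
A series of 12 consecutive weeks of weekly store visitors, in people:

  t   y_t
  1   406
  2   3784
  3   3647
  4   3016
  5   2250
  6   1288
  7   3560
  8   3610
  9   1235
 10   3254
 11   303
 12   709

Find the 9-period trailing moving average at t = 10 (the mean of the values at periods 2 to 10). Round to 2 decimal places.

Sum of periods 2–10: 3784 + 3647 + 3016 + 2250 + 1288 + 3560 + 3610 + 1235 + 3254 = 25644
Divide by 9: 25644 / 9 = 2849.33

2849.33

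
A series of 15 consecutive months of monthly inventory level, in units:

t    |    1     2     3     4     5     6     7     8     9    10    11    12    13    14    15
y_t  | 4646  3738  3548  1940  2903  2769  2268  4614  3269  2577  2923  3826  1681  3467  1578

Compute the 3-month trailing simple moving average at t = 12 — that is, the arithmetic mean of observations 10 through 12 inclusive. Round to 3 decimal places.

Sum of periods 10–12: 2577 + 2923 + 3826 = 9326
Divide by 3: 9326 / 3 = 3108.667

3108.667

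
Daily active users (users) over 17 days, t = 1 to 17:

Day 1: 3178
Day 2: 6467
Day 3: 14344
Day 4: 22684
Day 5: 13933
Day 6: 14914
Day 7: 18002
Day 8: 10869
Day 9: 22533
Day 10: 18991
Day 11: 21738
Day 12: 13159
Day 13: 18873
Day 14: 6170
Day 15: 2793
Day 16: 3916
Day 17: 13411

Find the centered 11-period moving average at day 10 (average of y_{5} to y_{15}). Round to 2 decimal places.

14725.00

Sum of periods 5–15: 13933 + 14914 + 18002 + 10869 + 22533 + 18991 + 21738 + 13159 + 18873 + 6170 + 2793 = 161975
Divide by 11: 161975 / 11 = 14725.00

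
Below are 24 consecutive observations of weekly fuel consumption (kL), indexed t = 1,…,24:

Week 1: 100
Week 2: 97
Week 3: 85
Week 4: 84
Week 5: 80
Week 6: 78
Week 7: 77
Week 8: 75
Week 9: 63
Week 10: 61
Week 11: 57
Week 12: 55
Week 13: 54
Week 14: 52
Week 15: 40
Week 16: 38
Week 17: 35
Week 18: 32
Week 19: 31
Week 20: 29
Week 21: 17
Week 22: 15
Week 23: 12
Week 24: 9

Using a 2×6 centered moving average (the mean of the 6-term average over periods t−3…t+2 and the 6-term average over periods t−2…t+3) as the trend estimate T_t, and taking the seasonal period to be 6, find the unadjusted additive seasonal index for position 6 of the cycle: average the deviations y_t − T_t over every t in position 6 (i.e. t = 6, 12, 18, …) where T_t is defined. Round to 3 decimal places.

Season position 6 occurs at t = 6, 12, 18 (where T_t is defined).
t=6: T_6 = 78.00000; y_6 − T_6 = 78 − 78.00000 = 0.00000
t=12: T_12 = 55.08333; y_12 − T_12 = 55 − 55.08333 = -0.08333
t=18: T_18 = 32.25000; y_18 − T_18 = 32 − 32.25000 = -0.25000
Mean deviation: (0.00000 + -0.08333 + -0.25000) / 3 = -0.111

-0.111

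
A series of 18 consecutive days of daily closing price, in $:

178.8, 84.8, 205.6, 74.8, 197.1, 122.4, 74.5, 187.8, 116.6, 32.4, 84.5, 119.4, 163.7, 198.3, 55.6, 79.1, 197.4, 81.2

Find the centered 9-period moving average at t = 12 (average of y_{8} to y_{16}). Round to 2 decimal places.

115.27

Sum of periods 8–16: 187.8 + 116.6 + 32.4 + 84.5 + 119.4 + 163.7 + 198.3 + 55.6 + 79.1 = 1037.4
Divide by 9: 1037.4 / 9 = 115.27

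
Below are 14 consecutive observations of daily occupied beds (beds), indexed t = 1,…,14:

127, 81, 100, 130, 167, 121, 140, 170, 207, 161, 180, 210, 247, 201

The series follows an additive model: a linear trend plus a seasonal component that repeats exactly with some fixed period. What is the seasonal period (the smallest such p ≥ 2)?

First differences y_{t+1} − y_t: -46, 19, 30, 37, -46, 19, 30, 37, -46, 19, …
The difference pattern repeats every 4 terms and not for any smaller step, so p = 4.

4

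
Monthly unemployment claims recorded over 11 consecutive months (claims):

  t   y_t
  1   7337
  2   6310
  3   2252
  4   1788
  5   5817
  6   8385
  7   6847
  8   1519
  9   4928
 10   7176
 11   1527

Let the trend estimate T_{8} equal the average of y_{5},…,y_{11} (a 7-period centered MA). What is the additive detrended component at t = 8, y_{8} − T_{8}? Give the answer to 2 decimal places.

-3652.29

Trend T_8 = (5817 + 8385 + 6847 + 1519 + 4928 + 7176 + 1527) / 7 = 36199/7 = 5171.2857
Detrended value: 1519 − 5171.2857 = -3652.29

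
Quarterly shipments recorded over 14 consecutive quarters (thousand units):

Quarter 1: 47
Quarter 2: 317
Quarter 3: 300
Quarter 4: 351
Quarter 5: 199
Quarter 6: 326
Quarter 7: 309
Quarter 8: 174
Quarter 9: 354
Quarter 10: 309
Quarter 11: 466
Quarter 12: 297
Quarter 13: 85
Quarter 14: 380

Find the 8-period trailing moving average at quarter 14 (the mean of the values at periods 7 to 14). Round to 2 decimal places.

296.75

Sum of periods 7–14: 309 + 174 + 354 + 309 + 466 + 297 + 85 + 380 = 2374
Divide by 8: 2374 / 8 = 296.75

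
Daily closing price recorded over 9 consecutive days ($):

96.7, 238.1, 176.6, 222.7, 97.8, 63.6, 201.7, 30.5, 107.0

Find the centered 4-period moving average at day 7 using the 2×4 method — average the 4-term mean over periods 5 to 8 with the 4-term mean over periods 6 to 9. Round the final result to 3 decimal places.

Sum over 5–8: 97.8 + 63.6 + 201.7 + 30.5 = 393.6
Sum over 6–9: 63.6 + 201.7 + 30.5 + 107.0 = 402.8
CMA at t=7 = (393.6 + 402.8) / (2·4) = 796.4 / 8 = 99.550

99.550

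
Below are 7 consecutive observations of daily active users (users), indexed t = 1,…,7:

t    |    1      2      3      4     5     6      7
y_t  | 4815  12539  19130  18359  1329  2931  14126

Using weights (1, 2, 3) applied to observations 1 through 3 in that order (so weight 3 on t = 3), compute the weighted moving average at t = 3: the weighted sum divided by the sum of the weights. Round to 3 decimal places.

14547.167

Weighted sum: 1·4815 + 2·12539 + 3·19130 = 4815 + 25078 + 57390 = 87283
Weight total: 1 + 2 + 3 = 6
WMA = 87283 / 6 = 14547.167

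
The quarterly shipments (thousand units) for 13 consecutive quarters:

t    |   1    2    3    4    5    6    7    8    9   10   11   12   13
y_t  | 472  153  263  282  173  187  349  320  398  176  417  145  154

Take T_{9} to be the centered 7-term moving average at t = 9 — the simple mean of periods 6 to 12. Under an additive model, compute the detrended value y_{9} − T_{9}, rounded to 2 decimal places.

113.43

Trend T_9 = (187 + 349 + 320 + 398 + 176 + 417 + 145) / 7 = 1992/7 = 284.5714
Detrended value: 398 − 284.5714 = 113.43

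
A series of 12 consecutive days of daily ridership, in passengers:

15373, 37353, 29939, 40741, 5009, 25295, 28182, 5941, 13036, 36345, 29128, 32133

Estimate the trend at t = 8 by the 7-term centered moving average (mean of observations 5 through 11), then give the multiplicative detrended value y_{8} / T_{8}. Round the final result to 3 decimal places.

Trend T_8 = (5009 + 25295 + 28182 + 5941 + 13036 + 36345 + 29128) / 7 = 142936/7 = 20419.42857
Ratio to trend: 5941 / 20419.42857 = 0.291

0.291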